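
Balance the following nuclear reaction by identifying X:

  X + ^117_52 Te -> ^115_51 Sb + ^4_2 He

Conserve mass number: A + 117 = 115 + 4, so A = 2.
Conserve atomic number: Z + 52 = 51 + 2, so Z = 1.
A = 2 and Z = 1 is ^2_1 H — a deuteron.

deuteron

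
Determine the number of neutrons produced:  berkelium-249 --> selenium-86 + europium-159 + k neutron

Conserve mass number: 249 = 86 + 159 + k, so k = 249 − 245 = 4.
Check atomic number: 97 = 34 + 63 + 0 = 97. ✓

4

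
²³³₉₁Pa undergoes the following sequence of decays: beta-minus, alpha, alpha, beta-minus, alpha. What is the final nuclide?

Start: (A, Z) = (233, 91).
After β⁻: (233, 92).
After α: (229, 90).
After α: (225, 88).
After β⁻: (225, 89).
After α: (221, 87).
Z = 87 is francium.

Fr-221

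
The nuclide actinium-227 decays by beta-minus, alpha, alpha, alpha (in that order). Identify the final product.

Po-215

Start: (A, Z) = (227, 89).
After β⁻: (227, 90).
After α: (223, 88).
After α: (219, 86).
After α: (215, 84).
Z = 84 is polonium.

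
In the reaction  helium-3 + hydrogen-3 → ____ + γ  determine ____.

Li-6

Conserve mass number: 3 + 3 = A + 0, so A = 6.
Conserve atomic number: 2 + 1 = Z + 0, so Z = 3.
Z = 3 is lithium, so the species is lithium-6.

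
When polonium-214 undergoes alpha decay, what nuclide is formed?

Alpha decay: mass number changes by -4, atomic number by -2.
A: 214 − 4 = 210; Z: 84 − 2 = 82.
Z = 82 is lead, so the daughter is lead-210.

Pb-210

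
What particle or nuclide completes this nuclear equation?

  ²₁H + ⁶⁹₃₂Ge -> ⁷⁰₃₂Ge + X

proton

Conserve mass number: 2 + 69 = 70 + A, so A = 1.
Conserve atomic number: 1 + 32 = 32 + Z, so Z = 1.
A = 1 and Z = 1 is ¹₁H — a proton.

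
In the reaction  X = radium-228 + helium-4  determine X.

Th-232

Conserve mass number: A = 228 + 4, so A = 232.
Conserve atomic number: Z = 88 + 2, so Z = 90.
Z = 90 is thorium, so the species is thorium-232.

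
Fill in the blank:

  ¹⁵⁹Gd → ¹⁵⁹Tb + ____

Conserve mass number: 159 = 159 + A, so A = 0.
Conserve atomic number: 64 = 65 + Z, so Z = -1.
A = 0 and Z = -1 is e⁻ — a beta-minus particle.

beta-minus particle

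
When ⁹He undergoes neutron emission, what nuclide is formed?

He-8

Neutron emission: mass number changes by -1, atomic number by +0.
A: 9 − 1 = 8; Z: 2 = 2.
Z = 2 is helium, so the daughter is ⁸He.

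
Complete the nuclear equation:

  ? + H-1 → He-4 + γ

Conserve mass number: A + 1 = 4 + 0, so A = 3.
Conserve atomic number: Z + 1 = 2 + 0, so Z = 1.
A = 3 and Z = 1 is H-3 — a triton.

triton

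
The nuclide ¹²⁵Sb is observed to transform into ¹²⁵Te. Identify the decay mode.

beta-minus decay

ΔA = 125 − 125 = 0; ΔZ = 52 − 51 = +1.
A is unchanged and Z rises by 1 — a neutron has become a proton (β⁻ decay).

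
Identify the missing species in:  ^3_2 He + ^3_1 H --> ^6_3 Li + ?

Conserve mass number: 3 + 3 = 6 + A, so A = 0.
Conserve atomic number: 2 + 1 = 3 + Z, so Z = 0.
A = 0 and Z = 0 is ^0_0 γ — a gamma ray.

gamma ray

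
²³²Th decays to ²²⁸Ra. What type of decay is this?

alpha decay

ΔA = 228 − 232 = -4; ΔZ = 88 − 90 = -2.
A drops by 4 and Z drops by 2 — the signature of alpha emission.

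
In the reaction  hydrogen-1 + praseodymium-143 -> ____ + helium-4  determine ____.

Conserve mass number: 1 + 143 = A + 4, so A = 140.
Conserve atomic number: 1 + 59 = Z + 2, so Z = 58.
Z = 58 is cerium, so the species is cerium-140.

Ce-140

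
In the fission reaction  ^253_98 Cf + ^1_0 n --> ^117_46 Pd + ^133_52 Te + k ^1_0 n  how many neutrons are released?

Conserve mass number: 254 = 117 + 133 + k, so k = 254 − 250 = 4.
Check atomic number: 98 = 46 + 52 + 0 = 98. ✓

4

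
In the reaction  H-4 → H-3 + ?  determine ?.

neutron

Conserve mass number: 4 = 3 + A, so A = 1.
Conserve atomic number: 1 = 1 + Z, so Z = 0.
A = 1 and Z = 0 is n — a neutron.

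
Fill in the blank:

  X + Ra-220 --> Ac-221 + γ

Conserve mass number: A + 220 = 221 + 0, so A = 1.
Conserve atomic number: Z + 88 = 89 + 0, so Z = 1.
A = 1 and Z = 1 is H-1 — a proton.

proton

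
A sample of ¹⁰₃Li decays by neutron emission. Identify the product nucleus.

Neutron emission: mass number changes by -1, atomic number by +0.
A: 10 − 1 = 9; Z: 3 = 3.
Z = 3 is lithium, so the daughter is ⁹₃Li.

Li-9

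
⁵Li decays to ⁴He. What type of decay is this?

proton emission

ΔA = 4 − 5 = -1; ΔZ = 2 − 3 = -1.
A drops by 1 and Z drops by 1 — a proton was emitted.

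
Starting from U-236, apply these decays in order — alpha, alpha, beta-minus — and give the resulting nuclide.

Start: (A, Z) = (236, 92).
After α: (232, 90).
After α: (228, 88).
After β⁻: (228, 89).
Z = 89 is actinium.

Ac-228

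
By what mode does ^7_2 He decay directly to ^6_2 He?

neutron emission

ΔA = 6 − 7 = -1; ΔZ = 2 − 2 = +0.
A drops by 1 with Z unchanged — a neutron was emitted.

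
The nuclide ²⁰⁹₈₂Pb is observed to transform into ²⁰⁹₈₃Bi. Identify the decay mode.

beta-minus decay

ΔA = 209 − 209 = 0; ΔZ = 83 − 82 = +1.
A is unchanged and Z rises by 1 — a neutron has become a proton (β⁻ decay).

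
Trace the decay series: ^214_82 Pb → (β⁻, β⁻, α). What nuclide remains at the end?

Pb-210

Start: (A, Z) = (214, 82).
After β⁻: (214, 83).
After β⁻: (214, 84).
After α: (210, 82).
Z = 82 is lead.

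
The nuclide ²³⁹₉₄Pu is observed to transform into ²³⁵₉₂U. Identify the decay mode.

alpha decay

ΔA = 235 − 239 = -4; ΔZ = 92 − 94 = -2.
A drops by 4 and Z drops by 2 — the signature of alpha emission.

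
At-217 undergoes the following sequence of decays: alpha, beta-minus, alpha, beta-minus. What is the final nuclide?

Start: (A, Z) = (217, 85).
After α: (213, 83).
After β⁻: (213, 84).
After α: (209, 82).
After β⁻: (209, 83).
Z = 83 is bismuth.

Bi-209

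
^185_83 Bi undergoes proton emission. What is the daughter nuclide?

Proton emission: mass number changes by -1, atomic number by -1.
A: 185 − 1 = 184; Z: 83 − 1 = 82.
Z = 82 is lead, so the daughter is ^184_82 Pb.

Pb-184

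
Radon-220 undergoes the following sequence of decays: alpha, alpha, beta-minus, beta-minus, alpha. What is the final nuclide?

Pb-208

Start: (A, Z) = (220, 86).
After α: (216, 84).
After α: (212, 82).
After β⁻: (212, 83).
After β⁻: (212, 84).
After α: (208, 82).
Z = 82 is lead.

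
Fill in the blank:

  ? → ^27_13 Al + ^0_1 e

Si-27

Conserve mass number: A = 27 + 0, so A = 27.
Conserve atomic number: Z = 13 + 1, so Z = 14.
Z = 14 is silicon, so the species is ^27_14 Si.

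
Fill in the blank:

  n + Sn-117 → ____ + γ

Sn-118

Conserve mass number: 1 + 117 = A + 0, so A = 118.
Conserve atomic number: 0 + 50 = Z + 0, so Z = 50.
Z = 50 is tin, so the species is Sn-118.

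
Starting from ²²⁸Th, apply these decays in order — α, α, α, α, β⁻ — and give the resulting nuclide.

Start: (A, Z) = (228, 90).
After α: (224, 88).
After α: (220, 86).
After α: (216, 84).
After α: (212, 82).
After β⁻: (212, 83).
Z = 83 is bismuth.

Bi-212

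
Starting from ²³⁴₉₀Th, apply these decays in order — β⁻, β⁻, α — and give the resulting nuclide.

Th-230

Start: (A, Z) = (234, 90).
After β⁻: (234, 91).
After β⁻: (234, 92).
After α: (230, 90).
Z = 90 is thorium.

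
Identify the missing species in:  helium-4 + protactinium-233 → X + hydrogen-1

U-236

Conserve mass number: 4 + 233 = A + 1, so A = 236.
Conserve atomic number: 2 + 91 = Z + 1, so Z = 92.
Z = 92 is uranium, so the species is uranium-236.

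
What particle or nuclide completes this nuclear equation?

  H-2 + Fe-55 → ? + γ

Conserve mass number: 2 + 55 = A + 0, so A = 57.
Conserve atomic number: 1 + 26 = Z + 0, so Z = 27.
Z = 27 is cobalt, so the species is Co-57.

Co-57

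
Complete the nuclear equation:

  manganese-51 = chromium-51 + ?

positron

Conserve mass number: 51 = 51 + A, so A = 0.
Conserve atomic number: 25 = 24 + Z, so Z = 1.
A = 0 and Z = 1 is e⁺ — a positron.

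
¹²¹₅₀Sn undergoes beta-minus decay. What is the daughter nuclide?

Beta-minus decay: mass number changes by +0, atomic number by +1.
A: 121 = 121; Z: 50 + 1 = 51.
Z = 51 is antimony, so the daughter is ¹²¹₅₁Sb.

Sb-121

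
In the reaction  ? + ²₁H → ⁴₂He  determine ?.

Conserve mass number: A + 2 = 4, so A = 2.
Conserve atomic number: Z + 1 = 2, so Z = 1.
A = 2 and Z = 1 is ²₁H — a deuteron.

deuteron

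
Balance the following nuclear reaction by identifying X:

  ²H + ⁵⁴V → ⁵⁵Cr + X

Conserve mass number: 2 + 54 = 55 + A, so A = 1.
Conserve atomic number: 1 + 23 = 24 + Z, so Z = 0.
A = 1 and Z = 0 is ¹n — a neutron.

neutron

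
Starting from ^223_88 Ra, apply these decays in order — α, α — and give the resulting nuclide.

Start: (A, Z) = (223, 88).
After α: (219, 86).
After α: (215, 84).
Z = 84 is polonium.

Po-215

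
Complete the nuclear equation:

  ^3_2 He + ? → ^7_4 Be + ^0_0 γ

Conserve mass number: 3 + A = 7 + 0, so A = 4.
Conserve atomic number: 2 + Z = 4 + 0, so Z = 2.
A = 4 and Z = 2 is ^4_2 He — an alpha particle.

alpha particle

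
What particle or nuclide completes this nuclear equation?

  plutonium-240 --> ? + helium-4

U-236

Conserve mass number: 240 = A + 4, so A = 236.
Conserve atomic number: 94 = Z + 2, so Z = 92.
Z = 92 is uranium, so the species is uranium-236.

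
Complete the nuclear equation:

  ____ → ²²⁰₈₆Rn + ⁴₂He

Conserve mass number: A = 220 + 4, so A = 224.
Conserve atomic number: Z = 86 + 2, so Z = 88.
Z = 88 is radium, so the species is ²²⁴₈₈Ra.

Ra-224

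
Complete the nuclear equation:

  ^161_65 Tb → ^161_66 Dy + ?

beta-minus particle

Conserve mass number: 161 = 161 + A, so A = 0.
Conserve atomic number: 65 = 66 + Z, so Z = -1.
A = 0 and Z = -1 is ^0_-1 e — a beta-minus particle.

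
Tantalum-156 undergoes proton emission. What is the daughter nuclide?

Proton emission: mass number changes by -1, atomic number by -1.
A: 156 − 1 = 155; Z: 73 − 1 = 72.
Z = 72 is hafnium, so the daughter is hafnium-155.

Hf-155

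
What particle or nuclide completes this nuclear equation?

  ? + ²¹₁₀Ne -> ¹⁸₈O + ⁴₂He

neutron

Conserve mass number: A + 21 = 18 + 4, so A = 1.
Conserve atomic number: Z + 10 = 8 + 2, so Z = 0.
A = 1 and Z = 0 is ¹₀n — a neutron.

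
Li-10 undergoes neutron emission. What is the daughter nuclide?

Li-9

Neutron emission: mass number changes by -1, atomic number by +0.
A: 10 − 1 = 9; Z: 3 = 3.
Z = 3 is lithium, so the daughter is Li-9.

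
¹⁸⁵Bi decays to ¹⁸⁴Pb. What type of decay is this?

proton emission

ΔA = 184 − 185 = -1; ΔZ = 82 − 83 = -1.
A drops by 1 and Z drops by 1 — a proton was emitted.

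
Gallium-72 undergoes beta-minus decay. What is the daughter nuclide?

Beta-minus decay: mass number changes by +0, atomic number by +1.
A: 72 = 72; Z: 31 + 1 = 32.
Z = 32 is germanium, so the daughter is germanium-72.

Ge-72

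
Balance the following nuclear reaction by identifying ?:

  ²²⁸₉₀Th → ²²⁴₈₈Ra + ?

Conserve mass number: 228 = 224 + A, so A = 4.
Conserve atomic number: 90 = 88 + Z, so Z = 2.
A = 4 and Z = 2 is ⁴₂He — an alpha particle.

alpha particle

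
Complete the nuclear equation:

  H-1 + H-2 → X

He-3

Conserve mass number: 1 + 2 = A, so A = 3.
Conserve atomic number: 1 + 1 = Z, so Z = 2.
Z = 2 is helium, so the species is He-3.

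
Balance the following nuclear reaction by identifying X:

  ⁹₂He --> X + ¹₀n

He-8

Conserve mass number: 9 = A + 1, so A = 8.
Conserve atomic number: 2 = Z + 0, so Z = 2.
Z = 2 is helium, so the species is ⁸₂He.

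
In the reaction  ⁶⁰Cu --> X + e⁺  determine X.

Conserve mass number: 60 = A + 0, so A = 60.
Conserve atomic number: 29 = Z + 1, so Z = 28.
Z = 28 is nickel, so the species is ⁶⁰Ni.

Ni-60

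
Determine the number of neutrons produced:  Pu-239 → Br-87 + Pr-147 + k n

Conserve mass number: 239 = 87 + 147 + k, so k = 239 − 234 = 5.
Check atomic number: 94 = 35 + 59 + 0 = 94. ✓

5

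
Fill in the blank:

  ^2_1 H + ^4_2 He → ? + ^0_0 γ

Conserve mass number: 2 + 4 = A + 0, so A = 6.
Conserve atomic number: 1 + 2 = Z + 0, so Z = 3.
Z = 3 is lithium, so the species is ^6_3 Li.

Li-6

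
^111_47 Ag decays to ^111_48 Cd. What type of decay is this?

beta-minus decay

ΔA = 111 − 111 = 0; ΔZ = 48 − 47 = +1.
A is unchanged and Z rises by 1 — a neutron has become a proton (β⁻ decay).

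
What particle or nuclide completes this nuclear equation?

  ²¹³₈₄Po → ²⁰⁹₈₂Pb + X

alpha particle

Conserve mass number: 213 = 209 + A, so A = 4.
Conserve atomic number: 84 = 82 + Z, so Z = 2.
A = 4 and Z = 2 is ⁴₂He — an alpha particle.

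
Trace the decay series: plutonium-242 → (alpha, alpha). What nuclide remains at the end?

Th-234

Start: (A, Z) = (242, 94).
After α: (238, 92).
After α: (234, 90).
Z = 90 is thorium.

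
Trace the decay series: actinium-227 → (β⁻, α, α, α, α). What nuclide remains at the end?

Pb-211

Start: (A, Z) = (227, 89).
After β⁻: (227, 90).
After α: (223, 88).
After α: (219, 86).
After α: (215, 84).
After α: (211, 82).
Z = 82 is lead.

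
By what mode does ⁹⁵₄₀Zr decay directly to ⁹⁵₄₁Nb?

ΔA = 95 − 95 = 0; ΔZ = 41 − 40 = +1.
A is unchanged and Z rises by 1 — a neutron has become a proton (β⁻ decay).

beta-minus decay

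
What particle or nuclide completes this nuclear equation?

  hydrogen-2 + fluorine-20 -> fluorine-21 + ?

Conserve mass number: 2 + 20 = 21 + A, so A = 1.
Conserve atomic number: 1 + 9 = 9 + Z, so Z = 1.
A = 1 and Z = 1 is hydrogen-1 — a proton.

proton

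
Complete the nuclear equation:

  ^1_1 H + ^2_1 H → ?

He-3

Conserve mass number: 1 + 2 = A, so A = 3.
Conserve atomic number: 1 + 1 = Z, so Z = 2.
Z = 2 is helium, so the species is ^3_2 He.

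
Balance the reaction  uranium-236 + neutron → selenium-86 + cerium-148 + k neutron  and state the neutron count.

3

Conserve mass number: 237 = 86 + 148 + k, so k = 237 − 234 = 3.
Check atomic number: 92 = 34 + 58 + 0 = 92. ✓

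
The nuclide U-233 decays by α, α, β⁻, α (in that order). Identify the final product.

Fr-221

Start: (A, Z) = (233, 92).
After α: (229, 90).
After α: (225, 88).
After β⁻: (225, 89).
After α: (221, 87).
Z = 87 is francium.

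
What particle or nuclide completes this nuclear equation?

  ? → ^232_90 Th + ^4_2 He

U-236

Conserve mass number: A = 232 + 4, so A = 236.
Conserve atomic number: Z = 90 + 2, so Z = 92.
Z = 92 is uranium, so the species is ^236_92 U.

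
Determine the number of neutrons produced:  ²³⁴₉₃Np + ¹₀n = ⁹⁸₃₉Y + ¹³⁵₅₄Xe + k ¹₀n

2

Conserve mass number: 235 = 98 + 135 + k, so k = 235 − 233 = 2.
Check atomic number: 93 = 39 + 54 + 0 = 93. ✓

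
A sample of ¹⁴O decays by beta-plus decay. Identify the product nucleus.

Beta-plus decay: mass number changes by +0, atomic number by -1.
A: 14 = 14; Z: 8 − 1 = 7.
Z = 7 is nitrogen, so the daughter is ¹⁴N.

N-14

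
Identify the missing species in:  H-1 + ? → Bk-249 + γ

Cm-248

Conserve mass number: 1 + A = 249 + 0, so A = 248.
Conserve atomic number: 1 + Z = 97 + 0, so Z = 96.
Z = 96 is curium, so the species is Cm-248.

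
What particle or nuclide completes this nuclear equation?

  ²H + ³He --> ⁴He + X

Conserve mass number: 2 + 3 = 4 + A, so A = 1.
Conserve atomic number: 1 + 2 = 2 + Z, so Z = 1.
A = 1 and Z = 1 is ¹H — a proton.

proton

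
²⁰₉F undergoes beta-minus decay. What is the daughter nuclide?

Ne-20

Beta-minus decay: mass number changes by +0, atomic number by +1.
A: 20 = 20; Z: 9 + 1 = 10.
Z = 10 is neon, so the daughter is ²⁰₁₀Ne.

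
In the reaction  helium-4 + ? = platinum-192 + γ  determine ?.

Conserve mass number: 4 + A = 192 + 0, so A = 188.
Conserve atomic number: 2 + Z = 78 + 0, so Z = 76.
Z = 76 is osmium, so the species is osmium-188.

Os-188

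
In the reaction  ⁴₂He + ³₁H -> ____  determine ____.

Li-7

Conserve mass number: 4 + 3 = A, so A = 7.
Conserve atomic number: 2 + 1 = Z, so Z = 3.
Z = 3 is lithium, so the species is ⁷₃Li.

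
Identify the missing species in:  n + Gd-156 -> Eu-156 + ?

Conserve mass number: 1 + 156 = 156 + A, so A = 1.
Conserve atomic number: 0 + 64 = 63 + Z, so Z = 1.
A = 1 and Z = 1 is H-1 — a proton.

proton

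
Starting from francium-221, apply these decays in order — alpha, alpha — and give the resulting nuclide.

Start: (A, Z) = (221, 87).
After α: (217, 85).
After α: (213, 83).
Z = 83 is bismuth.

Bi-213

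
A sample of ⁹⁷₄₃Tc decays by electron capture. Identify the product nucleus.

Mo-97

Electron capture: mass number changes by +0, atomic number by -1.
A: 97 = 97; Z: 43 − 1 = 42.
Z = 42 is molybdenum, so the daughter is ⁹⁷₄₂Mo.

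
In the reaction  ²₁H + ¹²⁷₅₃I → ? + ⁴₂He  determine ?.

Conserve mass number: 2 + 127 = A + 4, so A = 125.
Conserve atomic number: 1 + 53 = Z + 2, so Z = 52.
Z = 52 is tellurium, so the species is ¹²⁵₅₂Te.

Te-125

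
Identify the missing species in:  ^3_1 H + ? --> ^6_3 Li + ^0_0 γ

Conserve mass number: 3 + A = 6 + 0, so A = 3.
Conserve atomic number: 1 + Z = 3 + 0, so Z = 2.
Z = 2 is helium, so the species is ^3_2 He.

He-3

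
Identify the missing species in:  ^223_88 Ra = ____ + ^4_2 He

Conserve mass number: 223 = A + 4, so A = 219.
Conserve atomic number: 88 = Z + 2, so Z = 86.
Z = 86 is radon, so the species is ^219_86 Rn.

Rn-219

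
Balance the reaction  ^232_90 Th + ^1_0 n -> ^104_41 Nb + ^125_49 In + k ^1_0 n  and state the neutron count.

4

Conserve mass number: 233 = 104 + 125 + k, so k = 233 − 229 = 4.
Check atomic number: 90 = 41 + 49 + 0 = 90. ✓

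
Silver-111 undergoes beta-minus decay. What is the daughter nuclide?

Cd-111

Beta-minus decay: mass number changes by +0, atomic number by +1.
A: 111 = 111; Z: 47 + 1 = 48.
Z = 48 is cadmium, so the daughter is cadmium-111.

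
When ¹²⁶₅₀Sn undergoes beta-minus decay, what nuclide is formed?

Beta-minus decay: mass number changes by +0, atomic number by +1.
A: 126 = 126; Z: 50 + 1 = 51.
Z = 51 is antimony, so the daughter is ¹²⁶₅₁Sb.

Sb-126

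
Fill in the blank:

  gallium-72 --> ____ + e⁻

Conserve mass number: 72 = A + 0, so A = 72.
Conserve atomic number: 31 = Z − 1, so Z = 32.
Z = 32 is germanium, so the species is germanium-72.

Ge-72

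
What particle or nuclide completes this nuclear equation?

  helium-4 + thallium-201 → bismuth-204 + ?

neutron

Conserve mass number: 4 + 201 = 204 + A, so A = 1.
Conserve atomic number: 2 + 81 = 83 + Z, so Z = 0.
A = 1 and Z = 0 is neutron — a neutron.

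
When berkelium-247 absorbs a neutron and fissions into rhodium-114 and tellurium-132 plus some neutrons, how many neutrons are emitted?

Conserve mass number: 248 = 114 + 132 + k, so k = 248 − 246 = 2.
Check atomic number: 97 = 45 + 52 + 0 = 97. ✓

2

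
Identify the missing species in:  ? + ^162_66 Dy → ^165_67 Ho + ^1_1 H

Conserve mass number: A + 162 = 165 + 1, so A = 4.
Conserve atomic number: Z + 66 = 67 + 1, so Z = 2.
A = 4 and Z = 2 is ^4_2 He — an alpha particle.

alpha particle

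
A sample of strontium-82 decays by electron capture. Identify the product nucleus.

Electron capture: mass number changes by +0, atomic number by -1.
A: 82 = 82; Z: 38 − 1 = 37.
Z = 37 is rubidium, so the daughter is rubidium-82.

Rb-82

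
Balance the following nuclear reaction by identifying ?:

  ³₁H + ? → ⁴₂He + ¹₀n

deuteron

Conserve mass number: 3 + A = 4 + 1, so A = 2.
Conserve atomic number: 1 + Z = 2 + 0, so Z = 1.
A = 2 and Z = 1 is ²₁H — a deuteron.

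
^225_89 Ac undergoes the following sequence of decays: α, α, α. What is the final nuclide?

Bi-213

Start: (A, Z) = (225, 89).
After α: (221, 87).
After α: (217, 85).
After α: (213, 83).
Z = 83 is bismuth.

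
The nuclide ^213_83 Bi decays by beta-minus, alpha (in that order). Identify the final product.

Start: (A, Z) = (213, 83).
After β⁻: (213, 84).
After α: (209, 82).
Z = 82 is lead.

Pb-209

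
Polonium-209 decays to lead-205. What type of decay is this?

alpha decay

ΔA = 205 − 209 = -4; ΔZ = 82 − 84 = -2.
A drops by 4 and Z drops by 2 — the signature of alpha emission.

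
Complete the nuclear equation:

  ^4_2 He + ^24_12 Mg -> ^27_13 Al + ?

proton

Conserve mass number: 4 + 24 = 27 + A, so A = 1.
Conserve atomic number: 2 + 12 = 13 + Z, so Z = 1.
A = 1 and Z = 1 is ^1_1 H — a proton.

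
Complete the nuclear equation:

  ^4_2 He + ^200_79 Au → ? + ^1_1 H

Hg-203

Conserve mass number: 4 + 200 = A + 1, so A = 203.
Conserve atomic number: 2 + 79 = Z + 1, so Z = 80.
Z = 80 is mercury, so the species is ^203_80 Hg.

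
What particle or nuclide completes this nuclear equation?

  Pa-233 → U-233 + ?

beta-minus particle

Conserve mass number: 233 = 233 + A, so A = 0.
Conserve atomic number: 91 = 92 + Z, so Z = -1.
A = 0 and Z = -1 is e⁻ — a beta-minus particle.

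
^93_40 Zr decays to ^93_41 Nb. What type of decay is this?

beta-minus decay

ΔA = 93 − 93 = 0; ΔZ = 41 − 40 = +1.
A is unchanged and Z rises by 1 — a neutron has become a proton (β⁻ decay).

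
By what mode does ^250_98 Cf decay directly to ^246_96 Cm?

alpha decay

ΔA = 246 − 250 = -4; ΔZ = 96 − 98 = -2.
A drops by 4 and Z drops by 2 — the signature of alpha emission.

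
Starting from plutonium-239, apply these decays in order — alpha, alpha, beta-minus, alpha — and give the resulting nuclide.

Ac-227

Start: (A, Z) = (239, 94).
After α: (235, 92).
After α: (231, 90).
After β⁻: (231, 91).
After α: (227, 89).
Z = 89 is actinium.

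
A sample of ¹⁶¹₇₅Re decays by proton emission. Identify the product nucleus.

Proton emission: mass number changes by -1, atomic number by -1.
A: 161 − 1 = 160; Z: 75 − 1 = 74.
Z = 74 is tungsten, so the daughter is ¹⁶⁰₇₄W.

W-160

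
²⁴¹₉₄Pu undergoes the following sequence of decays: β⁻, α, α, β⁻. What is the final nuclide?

Start: (A, Z) = (241, 94).
After β⁻: (241, 95).
After α: (237, 93).
After α: (233, 91).
After β⁻: (233, 92).
Z = 92 is uranium.

U-233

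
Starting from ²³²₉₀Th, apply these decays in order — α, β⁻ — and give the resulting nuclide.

Start: (A, Z) = (232, 90).
After α: (228, 88).
After β⁻: (228, 89).
Z = 89 is actinium.

Ac-228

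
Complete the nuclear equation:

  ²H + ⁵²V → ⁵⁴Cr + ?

gamma ray

Conserve mass number: 2 + 52 = 54 + A, so A = 0.
Conserve atomic number: 1 + 23 = 24 + Z, so Z = 0.
A = 0 and Z = 0 is γ — a gamma ray.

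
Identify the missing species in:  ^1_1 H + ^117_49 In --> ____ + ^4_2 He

Conserve mass number: 1 + 117 = A + 4, so A = 114.
Conserve atomic number: 1 + 49 = Z + 2, so Z = 48.
Z = 48 is cadmium, so the species is ^114_48 Cd.

Cd-114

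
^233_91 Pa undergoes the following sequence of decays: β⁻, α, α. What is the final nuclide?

Start: (A, Z) = (233, 91).
After β⁻: (233, 92).
After α: (229, 90).
After α: (225, 88).
Z = 88 is radium.

Ra-225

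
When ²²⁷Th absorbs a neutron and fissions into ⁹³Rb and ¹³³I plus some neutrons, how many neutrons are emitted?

2

Conserve mass number: 228 = 93 + 133 + k, so k = 228 − 226 = 2.
Check atomic number: 90 = 37 + 53 + 0 = 90. ✓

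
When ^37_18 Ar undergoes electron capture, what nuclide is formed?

Electron capture: mass number changes by +0, atomic number by -1.
A: 37 = 37; Z: 18 − 1 = 17.
Z = 17 is chlorine, so the daughter is ^37_17 Cl.

Cl-37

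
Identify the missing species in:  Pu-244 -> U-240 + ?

alpha particle

Conserve mass number: 244 = 240 + A, so A = 4.
Conserve atomic number: 94 = 92 + Z, so Z = 2.
A = 4 and Z = 2 is He-4 — an alpha particle.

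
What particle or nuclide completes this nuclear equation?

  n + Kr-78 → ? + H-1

Br-78

Conserve mass number: 1 + 78 = A + 1, so A = 78.
Conserve atomic number: 0 + 36 = Z + 1, so Z = 35.
Z = 35 is bromine, so the species is Br-78.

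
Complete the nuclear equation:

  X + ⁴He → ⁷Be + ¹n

alpha particle

Conserve mass number: A + 4 = 7 + 1, so A = 4.
Conserve atomic number: Z + 2 = 4 + 0, so Z = 2.
A = 4 and Z = 2 is ⁴He — an alpha particle.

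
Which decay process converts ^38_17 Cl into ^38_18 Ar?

beta-minus decay

ΔA = 38 − 38 = 0; ΔZ = 18 − 17 = +1.
A is unchanged and Z rises by 1 — a neutron has become a proton (β⁻ decay).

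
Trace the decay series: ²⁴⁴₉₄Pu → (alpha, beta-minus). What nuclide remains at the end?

Start: (A, Z) = (244, 94).
After α: (240, 92).
After β⁻: (240, 93).
Z = 93 is neptunium.

Np-240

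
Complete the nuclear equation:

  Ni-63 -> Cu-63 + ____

beta-minus particle

Conserve mass number: 63 = 63 + A, so A = 0.
Conserve atomic number: 28 = 29 + Z, so Z = -1.
A = 0 and Z = -1 is e⁻ — a beta-minus particle.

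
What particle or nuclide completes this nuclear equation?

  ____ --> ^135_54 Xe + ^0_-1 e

I-135

Conserve mass number: A = 135 + 0, so A = 135.
Conserve atomic number: Z = 54 − 1, so Z = 53.
Z = 53 is iodine, so the species is ^135_53 I.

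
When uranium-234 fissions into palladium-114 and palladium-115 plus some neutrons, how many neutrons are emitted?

5

Conserve mass number: 234 = 114 + 115 + k, so k = 234 − 229 = 5.
Check atomic number: 92 = 46 + 46 + 0 = 92. ✓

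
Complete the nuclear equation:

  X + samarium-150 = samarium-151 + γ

Conserve mass number: A + 150 = 151 + 0, so A = 1.
Conserve atomic number: Z + 62 = 62 + 0, so Z = 0.
A = 1 and Z = 0 is neutron — a neutron.

neutron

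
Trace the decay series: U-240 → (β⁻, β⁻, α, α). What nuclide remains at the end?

Start: (A, Z) = (240, 92).
After β⁻: (240, 93).
After β⁻: (240, 94).
After α: (236, 92).
After α: (232, 90).
Z = 90 is thorium.

Th-232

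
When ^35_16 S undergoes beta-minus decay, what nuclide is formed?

Cl-35

Beta-minus decay: mass number changes by +0, atomic number by +1.
A: 35 = 35; Z: 16 + 1 = 17.
Z = 17 is chlorine, so the daughter is ^35_17 Cl.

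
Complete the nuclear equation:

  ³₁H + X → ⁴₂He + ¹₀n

Conserve mass number: 3 + A = 4 + 1, so A = 2.
Conserve atomic number: 1 + Z = 2 + 0, so Z = 1.
A = 2 and Z = 1 is ²₁H — a deuteron.

deuteron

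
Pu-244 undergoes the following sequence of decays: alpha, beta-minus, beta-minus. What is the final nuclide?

Pu-240

Start: (A, Z) = (244, 94).
After α: (240, 92).
After β⁻: (240, 93).
After β⁻: (240, 94).
Z = 94 is plutonium.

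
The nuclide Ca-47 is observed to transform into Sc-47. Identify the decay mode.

ΔA = 47 − 47 = 0; ΔZ = 21 − 20 = +1.
A is unchanged and Z rises by 1 — a neutron has become a proton (β⁻ decay).

beta-minus decay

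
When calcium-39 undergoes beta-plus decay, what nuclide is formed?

Beta-plus decay: mass number changes by +0, atomic number by -1.
A: 39 = 39; Z: 20 − 1 = 19.
Z = 19 is potassium, so the daughter is potassium-39.

K-39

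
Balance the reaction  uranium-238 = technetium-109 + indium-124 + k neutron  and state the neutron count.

Conserve mass number: 238 = 109 + 124 + k, so k = 238 − 233 = 5.
Check atomic number: 92 = 43 + 49 + 0 = 92. ✓

5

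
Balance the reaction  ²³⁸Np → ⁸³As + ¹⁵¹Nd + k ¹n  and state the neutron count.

Conserve mass number: 238 = 83 + 151 + k, so k = 238 − 234 = 4.
Check atomic number: 93 = 33 + 60 + 0 = 93. ✓

4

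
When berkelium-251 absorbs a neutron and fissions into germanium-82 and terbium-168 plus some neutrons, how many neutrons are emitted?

2

Conserve mass number: 252 = 82 + 168 + k, so k = 252 − 250 = 2.
Check atomic number: 97 = 32 + 65 + 0 = 97. ✓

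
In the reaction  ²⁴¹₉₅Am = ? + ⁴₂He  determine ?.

Conserve mass number: 241 = A + 4, so A = 237.
Conserve atomic number: 95 = Z + 2, so Z = 93.
Z = 93 is neptunium, so the species is ²³⁷₉₃Np.

Np-237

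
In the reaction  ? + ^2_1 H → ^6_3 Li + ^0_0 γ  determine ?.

Conserve mass number: A + 2 = 6 + 0, so A = 4.
Conserve atomic number: Z + 1 = 3 + 0, so Z = 2.
A = 4 and Z = 2 is ^4_2 He — an alpha particle.

alpha particle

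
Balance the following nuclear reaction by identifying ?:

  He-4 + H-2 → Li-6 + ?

gamma ray

Conserve mass number: 4 + 2 = 6 + A, so A = 0.
Conserve atomic number: 2 + 1 = 3 + Z, so Z = 0.
A = 0 and Z = 0 is γ — a gamma ray.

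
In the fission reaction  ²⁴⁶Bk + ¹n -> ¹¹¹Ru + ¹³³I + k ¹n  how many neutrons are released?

3

Conserve mass number: 247 = 111 + 133 + k, so k = 247 − 244 = 3.
Check atomic number: 97 = 44 + 53 + 0 = 97. ✓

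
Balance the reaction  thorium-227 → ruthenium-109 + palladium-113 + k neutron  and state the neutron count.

Conserve mass number: 227 = 109 + 113 + k, so k = 227 − 222 = 5.
Check atomic number: 90 = 44 + 46 + 0 = 90. ✓

5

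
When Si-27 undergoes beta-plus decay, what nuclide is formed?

Beta-plus decay: mass number changes by +0, atomic number by -1.
A: 27 = 27; Z: 14 − 1 = 13.
Z = 13 is aluminium, so the daughter is Al-27.

Al-27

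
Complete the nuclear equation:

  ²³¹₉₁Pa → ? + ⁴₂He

Conserve mass number: 231 = A + 4, so A = 227.
Conserve atomic number: 91 = Z + 2, so Z = 89.
Z = 89 is actinium, so the species is ²²⁷₈₉Ac.

Ac-227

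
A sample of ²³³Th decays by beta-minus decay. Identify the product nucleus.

Beta-minus decay: mass number changes by +0, atomic number by +1.
A: 233 = 233; Z: 90 + 1 = 91.
Z = 91 is protactinium, so the daughter is ²³³Pa.

Pa-233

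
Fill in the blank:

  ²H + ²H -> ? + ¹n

Conserve mass number: 2 + 2 = A + 1, so A = 3.
Conserve atomic number: 1 + 1 = Z + 0, so Z = 2.
Z = 2 is helium, so the species is ³He.

He-3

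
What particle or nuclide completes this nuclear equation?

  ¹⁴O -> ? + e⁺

Conserve mass number: 14 = A + 0, so A = 14.
Conserve atomic number: 8 = Z + 1, so Z = 7.
Z = 7 is nitrogen, so the species is ¹⁴N.

N-14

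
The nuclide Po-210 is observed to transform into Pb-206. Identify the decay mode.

alpha decay

ΔA = 206 − 210 = -4; ΔZ = 82 − 84 = -2.
A drops by 4 and Z drops by 2 — the signature of alpha emission.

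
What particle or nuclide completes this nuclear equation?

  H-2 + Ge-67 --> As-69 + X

Conserve mass number: 2 + 67 = 69 + A, so A = 0.
Conserve atomic number: 1 + 32 = 33 + Z, so Z = 0.
A = 0 and Z = 0 is γ — a gamma ray.

gamma ray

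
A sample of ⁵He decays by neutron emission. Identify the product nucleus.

He-4

Neutron emission: mass number changes by -1, atomic number by +0.
A: 5 − 1 = 4; Z: 2 = 2.
Z = 2 is helium, so the daughter is ⁴He.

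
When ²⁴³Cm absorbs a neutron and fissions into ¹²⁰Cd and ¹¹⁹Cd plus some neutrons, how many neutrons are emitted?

Conserve mass number: 244 = 120 + 119 + k, so k = 244 − 239 = 5.
Check atomic number: 96 = 48 + 48 + 0 = 96. ✓

5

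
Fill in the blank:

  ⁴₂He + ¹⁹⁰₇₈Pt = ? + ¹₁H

Conserve mass number: 4 + 190 = A + 1, so A = 193.
Conserve atomic number: 2 + 78 = Z + 1, so Z = 79.
Z = 79 is gold, so the species is ¹⁹³₇₉Au.

Au-193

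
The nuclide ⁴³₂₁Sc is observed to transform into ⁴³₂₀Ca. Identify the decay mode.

beta-plus decay or electron capture

ΔA = 43 − 43 = 0; ΔZ = 20 − 21 = -1.
A is unchanged and Z drops by 1 — a proton has become a neutron (β⁺ emission or electron capture).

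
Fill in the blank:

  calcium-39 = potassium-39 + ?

Conserve mass number: 39 = 39 + A, so A = 0.
Conserve atomic number: 20 = 19 + Z, so Z = 1.
A = 0 and Z = 1 is e⁺ — a positron.

positron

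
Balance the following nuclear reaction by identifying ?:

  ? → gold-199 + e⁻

Pt-199

Conserve mass number: A = 199 + 0, so A = 199.
Conserve atomic number: Z = 79 − 1, so Z = 78.
Z = 78 is platinum, so the species is platinum-199.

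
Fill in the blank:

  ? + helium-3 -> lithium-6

Conserve mass number: A + 3 = 6, so A = 3.
Conserve atomic number: Z + 2 = 3, so Z = 1.
A = 3 and Z = 1 is hydrogen-3 — a triton.

triton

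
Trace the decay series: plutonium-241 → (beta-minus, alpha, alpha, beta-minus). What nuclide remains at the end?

Start: (A, Z) = (241, 94).
After β⁻: (241, 95).
After α: (237, 93).
After α: (233, 91).
After β⁻: (233, 92).
Z = 92 is uranium.

U-233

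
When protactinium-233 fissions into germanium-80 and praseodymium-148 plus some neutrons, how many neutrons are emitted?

5

Conserve mass number: 233 = 80 + 148 + k, so k = 233 − 228 = 5.
Check atomic number: 91 = 32 + 59 + 0 = 91. ✓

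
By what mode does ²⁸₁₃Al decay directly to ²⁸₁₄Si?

ΔA = 28 − 28 = 0; ΔZ = 14 − 13 = +1.
A is unchanged and Z rises by 1 — a neutron has become a proton (β⁻ decay).

beta-minus decay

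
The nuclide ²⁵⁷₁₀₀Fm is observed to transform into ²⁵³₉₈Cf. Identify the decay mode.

ΔA = 253 − 257 = -4; ΔZ = 98 − 100 = -2.
A drops by 4 and Z drops by 2 — the signature of alpha emission.

alpha decay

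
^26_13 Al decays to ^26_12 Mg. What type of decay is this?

beta-plus decay or electron capture

ΔA = 26 − 26 = 0; ΔZ = 12 − 13 = -1.
A is unchanged and Z drops by 1 — a proton has become a neutron (β⁺ emission or electron capture).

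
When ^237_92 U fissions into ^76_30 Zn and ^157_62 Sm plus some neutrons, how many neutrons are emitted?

4

Conserve mass number: 237 = 76 + 157 + k, so k = 237 − 233 = 4.
Check atomic number: 92 = 30 + 62 + 0 = 92. ✓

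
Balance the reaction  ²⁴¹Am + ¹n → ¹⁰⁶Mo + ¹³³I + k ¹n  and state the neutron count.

Conserve mass number: 242 = 106 + 133 + k, so k = 242 − 239 = 3.
Check atomic number: 95 = 42 + 53 + 0 = 95. ✓

3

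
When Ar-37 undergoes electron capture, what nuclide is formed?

Electron capture: mass number changes by +0, atomic number by -1.
A: 37 = 37; Z: 18 − 1 = 17.
Z = 17 is chlorine, so the daughter is Cl-37.

Cl-37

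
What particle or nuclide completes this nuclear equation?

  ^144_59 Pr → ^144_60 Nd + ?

beta-minus particle

Conserve mass number: 144 = 144 + A, so A = 0.
Conserve atomic number: 59 = 60 + Z, so Z = -1.
A = 0 and Z = -1 is ^0_-1 e — a beta-minus particle.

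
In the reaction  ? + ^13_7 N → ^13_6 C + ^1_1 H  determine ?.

Conserve mass number: A + 13 = 13 + 1, so A = 1.
Conserve atomic number: Z + 7 = 6 + 1, so Z = 0.
A = 1 and Z = 0 is ^1_0 n — a neutron.

neutron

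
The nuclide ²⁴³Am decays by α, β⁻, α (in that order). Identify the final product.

Start: (A, Z) = (243, 95).
After α: (239, 93).
After β⁻: (239, 94).
After α: (235, 92).
Z = 92 is uranium.

U-235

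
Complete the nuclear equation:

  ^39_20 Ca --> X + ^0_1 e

K-39

Conserve mass number: 39 = A + 0, so A = 39.
Conserve atomic number: 20 = Z + 1, so Z = 19.
Z = 19 is potassium, so the species is ^39_19 K.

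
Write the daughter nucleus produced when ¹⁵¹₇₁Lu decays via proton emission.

Yb-150

Proton emission: mass number changes by -1, atomic number by -1.
A: 151 − 1 = 150; Z: 71 − 1 = 70.
Z = 70 is ytterbium, so the daughter is ¹⁵⁰₇₀Yb.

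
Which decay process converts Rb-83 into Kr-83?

ΔA = 83 − 83 = 0; ΔZ = 36 − 37 = -1.
A is unchanged and Z drops by 1 — a proton has become a neutron (β⁺ emission or electron capture).

beta-plus decay or electron capture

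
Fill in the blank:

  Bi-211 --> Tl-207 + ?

Conserve mass number: 211 = 207 + A, so A = 4.
Conserve atomic number: 83 = 81 + Z, so Z = 2.
A = 4 and Z = 2 is He-4 — an alpha particle.

alpha particle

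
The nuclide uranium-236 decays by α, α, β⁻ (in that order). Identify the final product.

Ac-228

Start: (A, Z) = (236, 92).
After α: (232, 90).
After α: (228, 88).
After β⁻: (228, 89).
Z = 89 is actinium.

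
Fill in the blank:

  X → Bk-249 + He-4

Conserve mass number: A = 249 + 4, so A = 253.
Conserve atomic number: Z = 97 + 2, so Z = 99.
Z = 99 is einsteinium, so the species is Es-253.

Es-253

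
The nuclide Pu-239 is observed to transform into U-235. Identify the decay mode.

ΔA = 235 − 239 = -4; ΔZ = 92 − 94 = -2.
A drops by 4 and Z drops by 2 — the signature of alpha emission.

alpha decay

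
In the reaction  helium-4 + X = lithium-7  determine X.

Conserve mass number: 4 + A = 7, so A = 3.
Conserve atomic number: 2 + Z = 3, so Z = 1.
A = 3 and Z = 1 is hydrogen-3 — a triton.

triton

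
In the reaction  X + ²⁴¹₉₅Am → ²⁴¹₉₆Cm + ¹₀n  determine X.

proton

Conserve mass number: A + 241 = 241 + 1, so A = 1.
Conserve atomic number: Z + 95 = 96 + 0, so Z = 1.
A = 1 and Z = 1 is ¹₁H — a proton.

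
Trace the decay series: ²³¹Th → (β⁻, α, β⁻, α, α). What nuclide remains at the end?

Rn-219

Start: (A, Z) = (231, 90).
After β⁻: (231, 91).
After α: (227, 89).
After β⁻: (227, 90).
After α: (223, 88).
After α: (219, 86).
Z = 86 is radon.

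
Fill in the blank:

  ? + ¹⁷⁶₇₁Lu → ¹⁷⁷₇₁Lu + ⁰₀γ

neutron

Conserve mass number: A + 176 = 177 + 0, so A = 1.
Conserve atomic number: Z + 71 = 71 + 0, so Z = 0.
A = 1 and Z = 0 is ¹₀n — a neutron.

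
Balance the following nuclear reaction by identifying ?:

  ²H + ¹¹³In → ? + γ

Conserve mass number: 2 + 113 = A + 0, so A = 115.
Conserve atomic number: 1 + 49 = Z + 0, so Z = 50.
Z = 50 is tin, so the species is ¹¹⁵Sn.

Sn-115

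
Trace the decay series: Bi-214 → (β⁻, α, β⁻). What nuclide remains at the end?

Start: (A, Z) = (214, 83).
After β⁻: (214, 84).
After α: (210, 82).
After β⁻: (210, 83).
Z = 83 is bismuth.

Bi-210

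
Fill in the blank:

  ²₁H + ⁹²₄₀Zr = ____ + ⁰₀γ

Conserve mass number: 2 + 92 = A + 0, so A = 94.
Conserve atomic number: 1 + 40 = Z + 0, so Z = 41.
Z = 41 is niobium, so the species is ⁹⁴₄₁Nb.

Nb-94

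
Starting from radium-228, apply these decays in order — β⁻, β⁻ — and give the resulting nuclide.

Start: (A, Z) = (228, 88).
After β⁻: (228, 89).
After β⁻: (228, 90).
Z = 90 is thorium.

Th-228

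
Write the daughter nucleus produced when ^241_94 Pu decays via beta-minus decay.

Beta-minus decay: mass number changes by +0, atomic number by +1.
A: 241 = 241; Z: 94 + 1 = 95.
Z = 95 is americium, so the daughter is ^241_95 Am.

Am-241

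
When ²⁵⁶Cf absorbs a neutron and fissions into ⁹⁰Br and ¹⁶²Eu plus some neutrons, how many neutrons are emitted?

Conserve mass number: 257 = 90 + 162 + k, so k = 257 − 252 = 5.
Check atomic number: 98 = 35 + 63 + 0 = 98. ✓

5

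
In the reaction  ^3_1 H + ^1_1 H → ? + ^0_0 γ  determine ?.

He-4

Conserve mass number: 3 + 1 = A + 0, so A = 4.
Conserve atomic number: 1 + 1 = Z + 0, so Z = 2.
A = 4 and Z = 2 is ^4_2 He — an alpha particle.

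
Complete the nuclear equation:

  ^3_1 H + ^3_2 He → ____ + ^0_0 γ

Conserve mass number: 3 + 3 = A + 0, so A = 6.
Conserve atomic number: 1 + 2 = Z + 0, so Z = 3.
Z = 3 is lithium, so the species is ^6_3 Li.

Li-6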